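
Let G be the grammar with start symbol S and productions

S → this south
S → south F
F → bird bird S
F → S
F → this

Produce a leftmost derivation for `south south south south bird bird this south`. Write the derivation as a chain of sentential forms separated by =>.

S => south F => south S => south south F => south south S => south south south F => south south south S => south south south south F => south south south south bird bird S => south south south south bird bird this south

S => south F   [S → south F]
south F => south S   [F → S]
south S => south south F   [S → south F]
south south F => south south S   [F → S]
south south S => south south south F   [S → south F]
south south south F => south south south S   [F → S]
south south south S => south south south south F   [S → south F]
south south south south F => south south south south bird bird S   [F → bird bird S]
south south south south bird bird S => south south south south bird bird this south   [S → this south]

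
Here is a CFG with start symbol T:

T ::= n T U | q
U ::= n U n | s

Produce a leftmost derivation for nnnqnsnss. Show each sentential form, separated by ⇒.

T ⇒ nTU ⇒ nnTUU ⇒ nnnTUUU ⇒ nnnqUUU ⇒ nnnqnUnUU ⇒ nnnqnsnUU ⇒ nnnqnsnsU ⇒ nnnqnsnss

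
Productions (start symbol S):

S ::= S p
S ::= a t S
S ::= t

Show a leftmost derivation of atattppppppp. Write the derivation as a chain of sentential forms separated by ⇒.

S ⇒ Sp   [S ::= S p]
Sp ⇒ atSp   [S ::= a t S]
atSp ⇒ atSpp   [S ::= S p]
atSpp ⇒ atatSpp   [S ::= a t S]
atatSpp ⇒ atatSppp   [S ::= S p]
atatSppp ⇒ atatSpppp   [S ::= S p]
atatSpppp ⇒ atatSppppp   [S ::= S p]
atatSppppp ⇒ atatSpppppp   [S ::= S p]
atatSpppppp ⇒ atatSppppppp   [S ::= S p]
atatSppppppp ⇒ atattppppppp   [S ::= t]

S ⇒ Sp ⇒ atSp ⇒ atSpp ⇒ atatSpp ⇒ atatSppp ⇒ atatSpppp ⇒ atatSppppp ⇒ atatSpppppp ⇒ atatSppppppp ⇒ atattppppppp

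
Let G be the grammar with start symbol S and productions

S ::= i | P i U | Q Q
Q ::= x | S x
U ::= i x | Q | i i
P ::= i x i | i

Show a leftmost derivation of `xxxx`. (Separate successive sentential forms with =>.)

S=>QQ=>xQ=>xSx=>xQQx=>xxQx=>xxxx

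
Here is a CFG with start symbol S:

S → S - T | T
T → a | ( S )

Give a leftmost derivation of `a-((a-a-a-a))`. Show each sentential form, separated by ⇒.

S ⇒ S-T ⇒ T-T ⇒ a-T ⇒ a-(S) ⇒ a-(T) ⇒ a-((S)) ⇒ a-((S-T)) ⇒ a-((S-T-T)) ⇒ a-((S-T-T-T)) ⇒ a-((T-T-T-T)) ⇒ a-((a-T-T-T)) ⇒ a-((a-a-T-T)) ⇒ a-((a-a-a-T)) ⇒ a-((a-a-a-a))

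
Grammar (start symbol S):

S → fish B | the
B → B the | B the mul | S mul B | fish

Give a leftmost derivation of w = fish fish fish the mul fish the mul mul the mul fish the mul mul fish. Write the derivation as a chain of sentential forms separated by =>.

S => fish B   [S → fish B]
fish B => fish S mul B   [B → S mul B]
fish S mul B => fish fish B mul B   [S → fish B]
fish fish B mul B => fish fish S mul B mul B   [B → S mul B]
fish fish S mul B mul B => fish fish fish B mul B mul B   [S → fish B]
fish fish fish B mul B mul B => fish fish fish B the mul mul B mul B   [B → B the mul]
fish fish fish B the mul mul B mul B => fish fish fish S mul B the mul mul B mul B   [B → S mul B]
fish fish fish S mul B the mul mul B mul B => fish fish fish the mul B the mul mul B mul B   [S → the]
fish fish fish the mul B the mul mul B mul B => fish fish fish the mul fish the mul mul B mul B   [B → fish]
fish fish fish the mul fish the mul mul B mul B => fish fish fish the mul fish the mul mul B the mul mul B   [B → B the mul]
fish fish fish the mul fish the mul mul B the mul mul B => fish fish fish the mul fish the mul mul S mul B the mul mul B   [B → S mul B]
fish fish fish the mul fish the mul mul S mul B the mul mul B => fish fish fish the mul fish the mul mul the mul B the mul mul B   [S → the]
fish fish fish the mul fish the mul mul the mul B the mul mul B => fish fish fish the mul fish the mul mul the mul fish the mul mul B   [B → fish]
fish fish fish the mul fish the mul mul the mul fish the mul mul B => fish fish fish the mul fish the mul mul the mul fish the mul mul fish   [B → fish]

S => fish B => fish S mul B => fish fish B mul B => fish fish S mul B mul B => fish fish fish B mul B mul B => fish fish fish B the mul mul B mul B => fish fish fish S mul B the mul mul B mul B => fish fish fish the mul B the mul mul B mul B => fish fish fish the mul fish the mul mul B mul B => fish fish fish the mul fish the mul mul B the mul mul B => fish fish fish the mul fish the mul mul S mul B the mul mul B => fish fish fish the mul fish the mul mul the mul B the mul mul B => fish fish fish the mul fish the mul mul the mul fish the mul mul B => fish fish fish the mul fish the mul mul the mul fish the mul mul fish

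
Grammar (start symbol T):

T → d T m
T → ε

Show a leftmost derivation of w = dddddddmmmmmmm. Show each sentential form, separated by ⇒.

T⇒dTm⇒ddTmm⇒dddTmmm⇒ddddTmmmm⇒dddddTmmmmm⇒ddddddTmmmmmm⇒dddddddTmmmmmmm⇒dddddddmmmmmmm

T ⇒ dTm   [T → d T m]
dTm ⇒ ddTmm   [T → d T m]
ddTmm ⇒ dddTmmm   [T → d T m]
dddTmmm ⇒ ddddTmmmm   [T → d T m]
ddddTmmmm ⇒ dddddTmmmmm   [T → d T m]
dddddTmmmmm ⇒ ddddddTmmmmmm   [T → d T m]
ddddddTmmmmmm ⇒ dddddddTmmmmmmm   [T → d T m]
dddddddTmmmmmmm ⇒ dddddddmmmmmmm   [T → ε]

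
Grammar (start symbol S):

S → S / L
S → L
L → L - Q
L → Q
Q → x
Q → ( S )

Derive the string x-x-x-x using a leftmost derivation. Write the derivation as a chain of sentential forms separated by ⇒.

S⇒L⇒L-Q⇒L-Q-Q⇒L-Q-Q-Q⇒Q-Q-Q-Q⇒x-Q-Q-Q⇒x-x-Q-Q⇒x-x-x-Q⇒x-x-x-x

S ⇒ L   [S → L]
L ⇒ L-Q   [L → L - Q]
L-Q ⇒ L-Q-Q   [L → L - Q]
L-Q-Q ⇒ L-Q-Q-Q   [L → L - Q]
L-Q-Q-Q ⇒ Q-Q-Q-Q   [L → Q]
Q-Q-Q-Q ⇒ x-Q-Q-Q   [Q → x]
x-Q-Q-Q ⇒ x-x-Q-Q   [Q → x]
x-x-Q-Q ⇒ x-x-x-Q   [Q → x]
x-x-x-Q ⇒ x-x-x-x   [Q → x]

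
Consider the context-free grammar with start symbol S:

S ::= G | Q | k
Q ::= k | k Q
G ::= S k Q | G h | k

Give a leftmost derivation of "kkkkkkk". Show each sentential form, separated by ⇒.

S⇒G⇒SkQ⇒GkQ⇒SkQkQ⇒QkQkQ⇒kQkQkQ⇒kkQkQkQ⇒kkkkQkQ⇒kkkkkkQ⇒kkkkkkk

S ⇒ G   [S ::= G]
G ⇒ SkQ   [G ::= S k Q]
SkQ ⇒ GkQ   [S ::= G]
GkQ ⇒ SkQkQ   [G ::= S k Q]
SkQkQ ⇒ QkQkQ   [S ::= Q]
QkQkQ ⇒ kQkQkQ   [Q ::= k Q]
kQkQkQ ⇒ kkQkQkQ   [Q ::= k Q]
kkQkQkQ ⇒ kkkkQkQ   [Q ::= k]
kkkkQkQ ⇒ kkkkkkQ   [Q ::= k]
kkkkkkQ ⇒ kkkkkkk   [Q ::= k]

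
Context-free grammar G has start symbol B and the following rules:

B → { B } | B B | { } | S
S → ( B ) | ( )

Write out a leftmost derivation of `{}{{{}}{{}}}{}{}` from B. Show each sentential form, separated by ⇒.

B ⇒ BB ⇒ {}B ⇒ {}BB ⇒ {}BBB ⇒ {}{B}BB ⇒ {}{BB}BB ⇒ {}{{B}B}BB ⇒ {}{{{}}B}BB ⇒ {}{{{}}{B}}BB ⇒ {}{{{}}{{}}}BB ⇒ {}{{{}}{{}}}{}B ⇒ {}{{{}}{{}}}{}{}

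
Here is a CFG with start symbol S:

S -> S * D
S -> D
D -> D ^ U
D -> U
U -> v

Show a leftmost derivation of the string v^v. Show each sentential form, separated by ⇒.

S ⇒ D   [S -> D]
D ⇒ D^U   [D -> D ^ U]
D^U ⇒ U^U   [D -> U]
U^U ⇒ v^U   [U -> v]
v^U ⇒ v^v   [U -> v]

S ⇒ D ⇒ D^U ⇒ U^U ⇒ v^U ⇒ v^v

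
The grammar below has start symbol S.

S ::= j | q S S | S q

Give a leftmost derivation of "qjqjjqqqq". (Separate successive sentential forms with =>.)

S=>qSS=>qjS=>qjSq=>qjSqq=>qjSqqq=>qjSqqqq=>qjqSSqqqq=>qjqjSqqqq=>qjqjjqqqq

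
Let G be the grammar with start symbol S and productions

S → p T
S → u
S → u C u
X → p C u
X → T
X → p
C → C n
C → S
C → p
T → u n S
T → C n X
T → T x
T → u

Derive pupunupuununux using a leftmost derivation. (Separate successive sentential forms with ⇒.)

S ⇒ pT ⇒ pCnX ⇒ pSnX ⇒ puCunX ⇒ puSunX ⇒ pupTunX ⇒ pupunSunX ⇒ pupunuCuunX ⇒ pupunupuunX ⇒ pupunupuunT ⇒ pupunupuunTx ⇒ pupunupuununSx ⇒ pupunupuununux

S ⇒ pT   [S → p T]
pT ⇒ pCnX   [T → C n X]
pCnX ⇒ pSnX   [C → S]
pSnX ⇒ puCunX   [S → u C u]
puCunX ⇒ puSunX   [C → S]
puSunX ⇒ pupTunX   [S → p T]
pupTunX ⇒ pupunSunX   [T → u n S]
pupunSunX ⇒ pupunuCuunX   [S → u C u]
pupunuCuunX ⇒ pupunupuunX   [C → p]
pupunupuunX ⇒ pupunupuunT   [X → T]
pupunupuunT ⇒ pupunupuunTx   [T → T x]
pupunupuunTx ⇒ pupunupuununSx   [T → u n S]
pupunupuununSx ⇒ pupunupuununux   [S → u]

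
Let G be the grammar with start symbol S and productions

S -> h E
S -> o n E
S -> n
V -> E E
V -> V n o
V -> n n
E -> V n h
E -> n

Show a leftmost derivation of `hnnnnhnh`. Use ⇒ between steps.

S ⇒ hE ⇒ hVnh ⇒ hEEnh ⇒ hnEnh ⇒ hnVnhnh ⇒ hnnnnhnh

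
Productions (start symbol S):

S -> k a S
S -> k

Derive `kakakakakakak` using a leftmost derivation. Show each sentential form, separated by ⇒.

S ⇒ kaS   [S -> k a S]
kaS ⇒ kakaS   [S -> k a S]
kakaS ⇒ kakakaS   [S -> k a S]
kakakaS ⇒ kakakakaS   [S -> k a S]
kakakakaS ⇒ kakakakakaS   [S -> k a S]
kakakakakaS ⇒ kakakakakakaS   [S -> k a S]
kakakakakakaS ⇒ kakakakakakak   [S -> k]

S ⇒ kaS ⇒ kakaS ⇒ kakakaS ⇒ kakakakaS ⇒ kakakakakaS ⇒ kakakakakakaS ⇒ kakakakakakak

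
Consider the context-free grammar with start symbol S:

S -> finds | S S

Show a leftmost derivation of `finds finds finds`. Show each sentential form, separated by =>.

S => S S   [S -> S S]
S S => S S S   [S -> S S]
S S S => finds S S   [S -> finds]
finds S S => finds finds S   [S -> finds]
finds finds S => finds finds finds   [S -> finds]

S => S S => S S S => finds S S => finds finds S => finds finds finds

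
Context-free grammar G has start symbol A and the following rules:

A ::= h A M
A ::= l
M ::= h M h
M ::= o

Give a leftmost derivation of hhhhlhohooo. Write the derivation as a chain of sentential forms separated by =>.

A => hAM => hhAMM => hhhAMMM => hhhhAMMMM => hhhhlMMMM => hhhhlhMhMMM => hhhhlhohMMM => hhhhlhohoMM => hhhhlhohooM => hhhhlhohooo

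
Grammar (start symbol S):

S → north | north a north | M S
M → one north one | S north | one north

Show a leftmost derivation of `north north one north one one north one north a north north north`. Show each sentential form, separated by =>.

S => M S   [S → M S]
M S => S north S   [M → S north]
S north S => north north S   [S → north]
north north S => north north M S   [S → M S]
north north M S => north north S north S   [M → S north]
north north S north S => north north M S north S   [S → M S]
north north M S north S => north north one north one S north S   [M → one north one]
north north one north one S north S => north north one north one M S north S   [S → M S]
north north one north one M S north S => north north one north one one north one S north S   [M → one north one]
north north one north one one north one S north S => north north one north one one north one north a north north S   [S → north a north]
north north one north one one north one north a north north S => north north one north one one north one north a north north north   [S → north]

S => M S => S north S => north north S => north north M S => north north S north S => north north M S north S => north north one north one S north S => north north one north one M S north S => north north one north one one north one S north S => north north one north one one north one north a north north S => north north one north one one north one north a north north north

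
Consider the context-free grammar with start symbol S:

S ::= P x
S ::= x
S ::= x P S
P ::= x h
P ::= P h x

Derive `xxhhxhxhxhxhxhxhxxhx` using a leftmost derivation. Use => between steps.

S => xPS   [S ::= x P S]
xPS => xPhxS   [P ::= P h x]
xPhxS => xPhxhxS   [P ::= P h x]
xPhxhxS => xPhxhxhxS   [P ::= P h x]
xPhxhxhxS => xPhxhxhxhxS   [P ::= P h x]
xPhxhxhxhxS => xPhxhxhxhxhxS   [P ::= P h x]
xPhxhxhxhxhxS => xPhxhxhxhxhxhxS   [P ::= P h x]
xPhxhxhxhxhxhxS => xPhxhxhxhxhxhxhxS   [P ::= P h x]
xPhxhxhxhxhxhxhxS => xxhhxhxhxhxhxhxhxS   [P ::= x h]
xxhhxhxhxhxhxhxhxS => xxhhxhxhxhxhxhxhxPx   [S ::= P x]
xxhhxhxhxhxhxhxhxPx => xxhhxhxhxhxhxhxhxxhx   [P ::= x h]

S=>xPS=>xPhxS=>xPhxhxS=>xPhxhxhxS=>xPhxhxhxhxS=>xPhxhxhxhxhxS=>xPhxhxhxhxhxhxS=>xPhxhxhxhxhxhxhxS=>xxhhxhxhxhxhxhxhxS=>xxhhxhxhxhxhxhxhxPx=>xxhhxhxhxhxhxhxhxxhx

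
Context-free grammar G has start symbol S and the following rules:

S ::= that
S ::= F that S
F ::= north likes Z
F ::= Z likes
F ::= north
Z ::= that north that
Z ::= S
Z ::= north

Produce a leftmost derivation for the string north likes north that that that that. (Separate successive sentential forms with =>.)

S => F that S => north likes Z that S => north likes S that S => north likes F that S that S => north likes north that S that S => north likes north that that that S => north likes north that that that that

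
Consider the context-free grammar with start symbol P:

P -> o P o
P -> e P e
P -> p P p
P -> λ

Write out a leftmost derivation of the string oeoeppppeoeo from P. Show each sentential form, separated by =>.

P => oPo   [P -> o P o]
oPo => oePeo   [P -> e P e]
oePeo => oeoPoeo   [P -> o P o]
oeoPoeo => oeoePeoeo   [P -> e P e]
oeoePeoeo => oeoepPpeoeo   [P -> p P p]
oeoepPpeoeo => oeoeppPppeoeo   [P -> p P p]
oeoeppPppeoeo => oeoeppppeoeo   [P -> λ]

P => oPo => oePeo => oeoPoeo => oeoePeoeo => oeoepPpeoeo => oeoeppPppeoeo => oeoeppppeoeo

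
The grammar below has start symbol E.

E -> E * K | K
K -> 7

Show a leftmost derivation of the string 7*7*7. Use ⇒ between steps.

E ⇒ E*K ⇒ E*K*K ⇒ K*K*K ⇒ 7*K*K ⇒ 7*7*K ⇒ 7*7*7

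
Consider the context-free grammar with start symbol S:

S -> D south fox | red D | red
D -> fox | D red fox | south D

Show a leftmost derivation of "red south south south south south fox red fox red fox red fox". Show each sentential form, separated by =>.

S => red D   [S -> red D]
red D => red D red fox   [D -> D red fox]
red D red fox => red south D red fox   [D -> south D]
red south D red fox => red south D red fox red fox   [D -> D red fox]
red south D red fox red fox => red south south D red fox red fox   [D -> south D]
red south south D red fox red fox => red south south south D red fox red fox   [D -> south D]
red south south south D red fox red fox => red south south south south D red fox red fox   [D -> south D]
red south south south south D red fox red fox => red south south south south south D red fox red fox   [D -> south D]
red south south south south south D red fox red fox => red south south south south south D red fox red fox red fox   [D -> D red fox]
red south south south south south D red fox red fox red fox => red south south south south south fox red fox red fox red fox   [D -> fox]

S => red D => red D red fox => red south D red fox => red south D red fox red fox => red south south D red fox red fox => red south south south D red fox red fox => red south south south south D red fox red fox => red south south south south south D red fox red fox => red south south south south south D red fox red fox red fox => red south south south south south fox red fox red fox red fox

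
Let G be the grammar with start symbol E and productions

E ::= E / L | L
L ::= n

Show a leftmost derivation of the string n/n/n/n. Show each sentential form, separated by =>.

E=>E/L=>E/L/L=>E/L/L/L=>L/L/L/L=>n/L/L/L=>n/n/L/L=>n/n/n/L=>n/n/n/n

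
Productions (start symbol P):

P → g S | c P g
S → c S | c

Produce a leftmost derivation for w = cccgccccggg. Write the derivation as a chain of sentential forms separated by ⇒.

P⇒cPg⇒ccPgg⇒cccPggg⇒cccgSggg⇒cccgcSggg⇒cccgccSggg⇒cccgcccSggg⇒cccgccccggg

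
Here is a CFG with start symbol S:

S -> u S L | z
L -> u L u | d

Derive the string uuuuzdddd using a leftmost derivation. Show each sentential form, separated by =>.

S=>uSL=>uuSLL=>uuuSLLL=>uuuuSLLLL=>uuuuzLLLL=>uuuuzdLLL=>uuuuzddLL=>uuuuzdddL=>uuuuzdddd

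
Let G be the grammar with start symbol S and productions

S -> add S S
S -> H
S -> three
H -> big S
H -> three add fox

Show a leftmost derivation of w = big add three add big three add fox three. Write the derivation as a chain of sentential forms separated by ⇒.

S ⇒ H ⇒ big S ⇒ big add S S ⇒ big add three S ⇒ big add three add S S ⇒ big add three add H S ⇒ big add three add big S S ⇒ big add three add big H S ⇒ big add three add big three add fox S ⇒ big add three add big three add fox three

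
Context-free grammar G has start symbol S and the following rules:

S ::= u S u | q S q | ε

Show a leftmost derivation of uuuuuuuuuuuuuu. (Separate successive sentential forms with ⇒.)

S ⇒ uSu ⇒ uuSuu ⇒ uuuSuuu ⇒ uuuuSuuuu ⇒ uuuuuSuuuuu ⇒ uuuuuuSuuuuuu ⇒ uuuuuuuSuuuuuuu ⇒ uuuuuuuuuuuuuu

S ⇒ uSu   [S ::= u S u]
uSu ⇒ uuSuu   [S ::= u S u]
uuSuu ⇒ uuuSuuu   [S ::= u S u]
uuuSuuu ⇒ uuuuSuuuu   [S ::= u S u]
uuuuSuuuu ⇒ uuuuuSuuuuu   [S ::= u S u]
uuuuuSuuuuu ⇒ uuuuuuSuuuuuu   [S ::= u S u]
uuuuuuSuuuuuu ⇒ uuuuuuuSuuuuuuu   [S ::= u S u]
uuuuuuuSuuuuuuu ⇒ uuuuuuuuuuuuuu   [S ::= ε]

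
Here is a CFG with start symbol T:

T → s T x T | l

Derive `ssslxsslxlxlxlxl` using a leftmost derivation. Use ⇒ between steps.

T ⇒ sTxT   [T → s T x T]
sTxT ⇒ ssTxTxT   [T → s T x T]
ssTxTxT ⇒ sssTxTxTxT   [T → s T x T]
sssTxTxTxT ⇒ ssslxTxTxT   [T → l]
ssslxTxTxT ⇒ ssslxsTxTxTxT   [T → s T x T]
ssslxsTxTxTxT ⇒ ssslxssTxTxTxTxT   [T → s T x T]
ssslxssTxTxTxTxT ⇒ ssslxsslxTxTxTxT   [T → l]
ssslxsslxTxTxTxT ⇒ ssslxsslxlxTxTxT   [T → l]
ssslxsslxlxTxTxT ⇒ ssslxsslxlxlxTxT   [T → l]
ssslxsslxlxlxTxT ⇒ ssslxsslxlxlxlxT   [T → l]
ssslxsslxlxlxlxT ⇒ ssslxsslxlxlxlxl   [T → l]

T ⇒ sTxT ⇒ ssTxTxT ⇒ sssTxTxTxT ⇒ ssslxTxTxT ⇒ ssslxsTxTxTxT ⇒ ssslxssTxTxTxTxT ⇒ ssslxsslxTxTxTxT ⇒ ssslxsslxlxTxTxT ⇒ ssslxsslxlxlxTxT ⇒ ssslxsslxlxlxlxT ⇒ ssslxsslxlxlxlxl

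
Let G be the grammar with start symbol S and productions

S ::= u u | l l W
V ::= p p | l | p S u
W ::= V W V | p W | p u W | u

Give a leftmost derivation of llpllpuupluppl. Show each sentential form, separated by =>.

S=>llW=>llVWV=>llpSuWV=>llpllWuWV=>llpllpWuWV=>llpllpuuWV=>llpllpuupWV=>llpllpuupVWVV=>llpllpuuplWVV=>llpllpuupluVV=>llpllpuupluppV=>llpllpuupluppl

S => llW   [S ::= l l W]
llW => llVWV   [W ::= V W V]
llVWV => llpSuWV   [V ::= p S u]
llpSuWV => llpllWuWV   [S ::= l l W]
llpllWuWV => llpllpWuWV   [W ::= p W]
llpllpWuWV => llpllpuuWV   [W ::= u]
llpllpuuWV => llpllpuupWV   [W ::= p W]
llpllpuupWV => llpllpuupVWVV   [W ::= V W V]
llpllpuupVWVV => llpllpuuplWVV   [V ::= l]
llpllpuuplWVV => llpllpuupluVV   [W ::= u]
llpllpuupluVV => llpllpuupluppV   [V ::= p p]
llpllpuupluppV => llpllpuupluppl   [V ::= l]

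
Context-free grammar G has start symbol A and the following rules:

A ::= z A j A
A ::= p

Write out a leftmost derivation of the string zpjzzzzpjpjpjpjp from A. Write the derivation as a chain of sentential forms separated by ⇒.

A ⇒ zAjA ⇒ zpjA ⇒ zpjzAjA ⇒ zpjzzAjAjA ⇒ zpjzzzAjAjAjA ⇒ zpjzzzzAjAjAjAjA ⇒ zpjzzzzpjAjAjAjA ⇒ zpjzzzzpjpjAjAjA ⇒ zpjzzzzpjpjpjAjA ⇒ zpjzzzzpjpjpjpjA ⇒ zpjzzzzpjpjpjpjp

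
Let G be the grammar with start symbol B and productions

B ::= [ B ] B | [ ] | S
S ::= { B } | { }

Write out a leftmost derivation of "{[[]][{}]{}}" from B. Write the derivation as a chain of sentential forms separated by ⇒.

B ⇒ S ⇒ {B} ⇒ {[B]B} ⇒ {[[]]B} ⇒ {[[]][B]B} ⇒ {[[]][S]B} ⇒ {[[]][{}]B} ⇒ {[[]][{}]S} ⇒ {[[]][{}]{}}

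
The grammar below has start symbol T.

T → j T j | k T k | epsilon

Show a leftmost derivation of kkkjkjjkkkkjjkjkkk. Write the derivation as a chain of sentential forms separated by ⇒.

T ⇒ kTk   [T → k T k]
kTk ⇒ kkTkk   [T → k T k]
kkTkk ⇒ kkkTkkk   [T → k T k]
kkkTkkk ⇒ kkkjTjkkk   [T → j T j]
kkkjTjkkk ⇒ kkkjkTkjkkk   [T → k T k]
kkkjkTkjkkk ⇒ kkkjkjTjkjkkk   [T → j T j]
kkkjkjTjkjkkk ⇒ kkkjkjjTjjkjkkk   [T → j T j]
kkkjkjjTjjkjkkk ⇒ kkkjkjjkTkjjkjkkk   [T → k T k]
kkkjkjjkTkjjkjkkk ⇒ kkkjkjjkkTkkjjkjkkk   [T → k T k]
kkkjkjjkkTkkjjkjkkk ⇒ kkkjkjjkkkkjjkjkkk   [T → epsilon]

T⇒kTk⇒kkTkk⇒kkkTkkk⇒kkkjTjkkk⇒kkkjkTkjkkk⇒kkkjkjTjkjkkk⇒kkkjkjjTjjkjkkk⇒kkkjkjjkTkjjkjkkk⇒kkkjkjjkkTkkjjkjkkk⇒kkkjkjjkkkkjjkjkkk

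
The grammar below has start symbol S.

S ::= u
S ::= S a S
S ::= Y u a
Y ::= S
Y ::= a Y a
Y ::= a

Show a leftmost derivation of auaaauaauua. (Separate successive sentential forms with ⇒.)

S⇒SaS⇒YuaaS⇒auaaS⇒auaaYua⇒auaaSua⇒auaaSaSua⇒auaaYuaaSua⇒auaaauaaSua⇒auaaauaauua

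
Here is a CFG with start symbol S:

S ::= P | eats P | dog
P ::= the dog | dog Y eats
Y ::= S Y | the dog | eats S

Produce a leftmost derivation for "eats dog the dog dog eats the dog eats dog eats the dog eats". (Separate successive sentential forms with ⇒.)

S ⇒ eats P ⇒ eats dog Y eats ⇒ eats dog S Y eats ⇒ eats dog P Y eats ⇒ eats dog the dog Y eats ⇒ eats dog the dog S Y eats ⇒ eats dog the dog P Y eats ⇒ eats dog the dog dog Y eats Y eats ⇒ eats dog the dog dog S Y eats Y eats ⇒ eats dog the dog dog eats P Y eats Y eats ⇒ eats dog the dog dog eats the dog Y eats Y eats ⇒ eats dog the dog dog eats the dog eats S eats Y eats ⇒ eats dog the dog dog eats the dog eats dog eats Y eats ⇒ eats dog the dog dog eats the dog eats dog eats the dog eats

S ⇒ eats P   [S ::= eats P]
eats P ⇒ eats dog Y eats   [P ::= dog Y eats]
eats dog Y eats ⇒ eats dog S Y eats   [Y ::= S Y]
eats dog S Y eats ⇒ eats dog P Y eats   [S ::= P]
eats dog P Y eats ⇒ eats dog the dog Y eats   [P ::= the dog]
eats dog the dog Y eats ⇒ eats dog the dog S Y eats   [Y ::= S Y]
eats dog the dog S Y eats ⇒ eats dog the dog P Y eats   [S ::= P]
eats dog the dog P Y eats ⇒ eats dog the dog dog Y eats Y eats   [P ::= dog Y eats]
eats dog the dog dog Y eats Y eats ⇒ eats dog the dog dog S Y eats Y eats   [Y ::= S Y]
eats dog the dog dog S Y eats Y eats ⇒ eats dog the dog dog eats P Y eats Y eats   [S ::= eats P]
eats dog the dog dog eats P Y eats Y eats ⇒ eats dog the dog dog eats the dog Y eats Y eats   [P ::= the dog]
eats dog the dog dog eats the dog Y eats Y eats ⇒ eats dog the dog dog eats the dog eats S eats Y eats   [Y ::= eats S]
eats dog the dog dog eats the dog eats S eats Y eats ⇒ eats dog the dog dog eats the dog eats dog eats Y eats   [S ::= dog]
eats dog the dog dog eats the dog eats dog eats Y eats ⇒ eats dog the dog dog eats the dog eats dog eats the dog eats   [Y ::= the dog]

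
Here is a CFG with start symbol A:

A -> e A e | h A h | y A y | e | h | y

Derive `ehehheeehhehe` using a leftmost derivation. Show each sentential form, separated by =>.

A => eAe   [A -> e A e]
eAe => ehAhe   [A -> h A h]
ehAhe => eheAehe   [A -> e A e]
eheAehe => ehehAhehe   [A -> h A h]
ehehAhehe => ehehhAhhehe   [A -> h A h]
ehehhAhhehe => ehehheAehhehe   [A -> e A e]
ehehheAehhehe => ehehheeehhehe   [A -> e]

A=>eAe=>ehAhe=>eheAehe=>ehehAhehe=>ehehhAhhehe=>ehehheAehhehe=>ehehheeehhehe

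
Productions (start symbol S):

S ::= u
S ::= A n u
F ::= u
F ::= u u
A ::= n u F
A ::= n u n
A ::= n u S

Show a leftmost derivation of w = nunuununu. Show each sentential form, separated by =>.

S => Anu => nuSnu => nuAnunu => nunuSnunu => nunuununu

S => Anu   [S ::= A n u]
Anu => nuSnu   [A ::= n u S]
nuSnu => nuAnunu   [S ::= A n u]
nuAnunu => nunuSnunu   [A ::= n u S]
nunuSnunu => nunuununu   [S ::= u]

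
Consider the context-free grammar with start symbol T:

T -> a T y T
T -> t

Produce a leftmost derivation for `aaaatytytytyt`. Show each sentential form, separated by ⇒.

T ⇒ aTyT   [T -> a T y T]
aTyT ⇒ aaTyTyT   [T -> a T y T]
aaTyTyT ⇒ aaaTyTyTyT   [T -> a T y T]
aaaTyTyTyT ⇒ aaaaTyTyTyTyT   [T -> a T y T]
aaaaTyTyTyTyT ⇒ aaaatyTyTyTyT   [T -> t]
aaaatyTyTyTyT ⇒ aaaatytyTyTyT   [T -> t]
aaaatytyTyTyT ⇒ aaaatytytyTyT   [T -> t]
aaaatytytyTyT ⇒ aaaatytytytyT   [T -> t]
aaaatytytytyT ⇒ aaaatytytytyt   [T -> t]

T⇒aTyT⇒aaTyTyT⇒aaaTyTyTyT⇒aaaaTyTyTyTyT⇒aaaatyTyTyTyT⇒aaaatytyTyTyT⇒aaaatytytyTyT⇒aaaatytytytyT⇒aaaatytytytyt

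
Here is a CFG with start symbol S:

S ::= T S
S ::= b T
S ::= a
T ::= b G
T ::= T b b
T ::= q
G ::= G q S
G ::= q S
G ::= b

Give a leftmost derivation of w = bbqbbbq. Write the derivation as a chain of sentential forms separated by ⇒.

S ⇒ TS   [S ::= T S]
TS ⇒ bGS   [T ::= b G]
bGS ⇒ bbS   [G ::= b]
bbS ⇒ bbTS   [S ::= T S]
bbTS ⇒ bbTbbS   [T ::= T b b]
bbTbbS ⇒ bbqbbS   [T ::= q]
bbqbbS ⇒ bbqbbbT   [S ::= b T]
bbqbbbT ⇒ bbqbbbq   [T ::= q]

S ⇒ TS ⇒ bGS ⇒ bbS ⇒ bbTS ⇒ bbTbbS ⇒ bbqbbS ⇒ bbqbbbT ⇒ bbqbbbq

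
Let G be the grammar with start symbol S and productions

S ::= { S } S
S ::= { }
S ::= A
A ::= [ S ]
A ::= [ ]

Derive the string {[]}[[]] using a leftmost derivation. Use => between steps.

S => {S}S => {A}S => {[]}S => {[]}A => {[]}[S] => {[]}[A] => {[]}[[]]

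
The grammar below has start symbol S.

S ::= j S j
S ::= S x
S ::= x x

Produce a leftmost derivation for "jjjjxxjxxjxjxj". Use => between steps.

S=>jSj=>jSxj=>jjSjxj=>jjSxjxj=>jjjSjxjxj=>jjjSxjxjxj=>jjjSxxjxjxj=>jjjjSjxxjxjxj=>jjjjxxjxxjxjxj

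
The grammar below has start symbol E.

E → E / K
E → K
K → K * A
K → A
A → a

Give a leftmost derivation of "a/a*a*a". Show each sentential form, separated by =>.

E => E/K => K/K => A/K => a/K => a/K*A => a/K*A*A => a/A*A*A => a/a*A*A => a/a*a*A => a/a*a*a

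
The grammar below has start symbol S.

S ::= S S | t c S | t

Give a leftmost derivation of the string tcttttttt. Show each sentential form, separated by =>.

S => SS   [S ::= S S]
SS => SSS   [S ::= S S]
SSS => SSSS   [S ::= S S]
SSSS => SSSSS   [S ::= S S]
SSSSS => tcSSSSS   [S ::= t c S]
tcSSSSS => tcSSSSSS   [S ::= S S]
tcSSSSSS => tcSSSSSSS   [S ::= S S]
tcSSSSSSS => tctSSSSSS   [S ::= t]
tctSSSSSS => tcttSSSSS   [S ::= t]
tcttSSSSS => tctttSSSS   [S ::= t]
tctttSSSS => tcttttSSS   [S ::= t]
tcttttSSS => tctttttSS   [S ::= t]
tctttttSS => tcttttttS   [S ::= t]
tcttttttS => tcttttttt   [S ::= t]

S => SS => SSS => SSSS => SSSSS => tcSSSSS => tcSSSSSS => tcSSSSSSS => tctSSSSSS => tcttSSSSS => tctttSSSS => tcttttSSS => tctttttSS => tcttttttS => tcttttttt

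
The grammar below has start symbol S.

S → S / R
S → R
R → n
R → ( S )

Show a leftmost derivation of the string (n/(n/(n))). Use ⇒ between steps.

S ⇒ R   [S → R]
R ⇒ (S)   [R → ( S )]
(S) ⇒ (S/R)   [S → S / R]
(S/R) ⇒ (R/R)   [S → R]
(R/R) ⇒ (n/R)   [R → n]
(n/R) ⇒ (n/(S))   [R → ( S )]
(n/(S)) ⇒ (n/(S/R))   [S → S / R]
(n/(S/R)) ⇒ (n/(R/R))   [S → R]
(n/(R/R)) ⇒ (n/(n/R))   [R → n]
(n/(n/R)) ⇒ (n/(n/(S)))   [R → ( S )]
(n/(n/(S))) ⇒ (n/(n/(R)))   [S → R]
(n/(n/(R))) ⇒ (n/(n/(n)))   [R → n]

S ⇒ R ⇒ (S) ⇒ (S/R) ⇒ (R/R) ⇒ (n/R) ⇒ (n/(S)) ⇒ (n/(S/R)) ⇒ (n/(R/R)) ⇒ (n/(n/R)) ⇒ (n/(n/(S))) ⇒ (n/(n/(R))) ⇒ (n/(n/(n)))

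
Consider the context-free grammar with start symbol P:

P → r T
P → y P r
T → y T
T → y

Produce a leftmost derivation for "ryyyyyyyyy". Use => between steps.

P=>rT=>ryT=>ryyT=>ryyyT=>ryyyyT=>ryyyyyT=>ryyyyyyT=>ryyyyyyyT=>ryyyyyyyyT=>ryyyyyyyyy

P => rT   [P → r T]
rT => ryT   [T → y T]
ryT => ryyT   [T → y T]
ryyT => ryyyT   [T → y T]
ryyyT => ryyyyT   [T → y T]
ryyyyT => ryyyyyT   [T → y T]
ryyyyyT => ryyyyyyT   [T → y T]
ryyyyyyT => ryyyyyyyT   [T → y T]
ryyyyyyyT => ryyyyyyyyT   [T → y T]
ryyyyyyyyT => ryyyyyyyyy   [T → y]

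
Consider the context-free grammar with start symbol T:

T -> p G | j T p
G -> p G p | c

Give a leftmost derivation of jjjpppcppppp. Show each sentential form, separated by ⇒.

T ⇒ jTp   [T -> j T p]
jTp ⇒ jjTpp   [T -> j T p]
jjTpp ⇒ jjjTppp   [T -> j T p]
jjjTppp ⇒ jjjpGppp   [T -> p G]
jjjpGppp ⇒ jjjppGpppp   [G -> p G p]
jjjppGpppp ⇒ jjjpppGppppp   [G -> p G p]
jjjpppGppppp ⇒ jjjpppcppppp   [G -> c]

T ⇒ jTp ⇒ jjTpp ⇒ jjjTppp ⇒ jjjpGppp ⇒ jjjppGpppp ⇒ jjjpppGppppp ⇒ jjjpppcppppp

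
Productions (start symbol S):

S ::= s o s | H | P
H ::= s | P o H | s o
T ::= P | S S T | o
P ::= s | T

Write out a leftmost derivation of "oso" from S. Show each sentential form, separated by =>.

S => P   [S ::= P]
P => T   [P ::= T]
T => SST   [T ::= S S T]
SST => PST   [S ::= P]
PST => TST   [P ::= T]
TST => oST   [T ::= o]
oST => oPT   [S ::= P]
oPT => osT   [P ::= s]
osT => oso   [T ::= o]

S=>P=>T=>SST=>PST=>TST=>oST=>oPT=>osT=>oso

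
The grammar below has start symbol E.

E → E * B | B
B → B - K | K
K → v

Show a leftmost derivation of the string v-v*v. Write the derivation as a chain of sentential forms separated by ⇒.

E ⇒ E*B   [E → E * B]
E*B ⇒ B*B   [E → B]
B*B ⇒ B-K*B   [B → B - K]
B-K*B ⇒ K-K*B   [B → K]
K-K*B ⇒ v-K*B   [K → v]
v-K*B ⇒ v-v*B   [K → v]
v-v*B ⇒ v-v*K   [B → K]
v-v*K ⇒ v-v*v   [K → v]

E ⇒ E*B ⇒ B*B ⇒ B-K*B ⇒ K-K*B ⇒ v-K*B ⇒ v-v*B ⇒ v-v*K ⇒ v-v*v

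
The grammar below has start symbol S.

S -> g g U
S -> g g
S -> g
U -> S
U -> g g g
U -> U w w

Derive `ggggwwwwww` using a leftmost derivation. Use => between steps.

S => ggU => ggUww => ggUwwww => ggUwwwwww => ggSwwwwww => ggggwwwwww

S => ggU   [S -> g g U]
ggU => ggUww   [U -> U w w]
ggUww => ggUwwww   [U -> U w w]
ggUwwww => ggUwwwwww   [U -> U w w]
ggUwwwwww => ggSwwwwww   [U -> S]
ggSwwwwww => ggggwwwwww   [S -> g g]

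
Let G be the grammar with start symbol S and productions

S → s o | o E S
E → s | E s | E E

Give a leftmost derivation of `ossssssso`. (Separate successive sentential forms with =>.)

S => oES   [S → o E S]
oES => oEsS   [E → E s]
oEsS => oEEsS   [E → E E]
oEEsS => oEsEsS   [E → E s]
oEsEsS => oEssEsS   [E → E s]
oEssEsS => oEEssEsS   [E → E E]
oEEssEsS => osEssEsS   [E → s]
osEssEsS => ossssEsS   [E → s]
ossssEsS => ossssssS   [E → s]
ossssssS => ossssssso   [S → s o]

S=>oES=>oEsS=>oEEsS=>oEsEsS=>oEssEsS=>oEEssEsS=>osEssEsS=>ossssEsS=>ossssssS=>ossssssso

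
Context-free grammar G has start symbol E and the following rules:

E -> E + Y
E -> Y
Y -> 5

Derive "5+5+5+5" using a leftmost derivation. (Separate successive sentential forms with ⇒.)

E ⇒ E+Y   [E -> E + Y]
E+Y ⇒ E+Y+Y   [E -> E + Y]
E+Y+Y ⇒ E+Y+Y+Y   [E -> E + Y]
E+Y+Y+Y ⇒ Y+Y+Y+Y   [E -> Y]
Y+Y+Y+Y ⇒ 5+Y+Y+Y   [Y -> 5]
5+Y+Y+Y ⇒ 5+5+Y+Y   [Y -> 5]
5+5+Y+Y ⇒ 5+5+5+Y   [Y -> 5]
5+5+5+Y ⇒ 5+5+5+5   [Y -> 5]

E ⇒ E+Y ⇒ E+Y+Y ⇒ E+Y+Y+Y ⇒ Y+Y+Y+Y ⇒ 5+Y+Y+Y ⇒ 5+5+Y+Y ⇒ 5+5+5+Y ⇒ 5+5+5+5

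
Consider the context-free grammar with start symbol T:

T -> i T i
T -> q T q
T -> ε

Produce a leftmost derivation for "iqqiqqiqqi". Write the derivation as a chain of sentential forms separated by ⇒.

T ⇒ iTi ⇒ iqTqi ⇒ iqqTqqi ⇒ iqqiTiqqi ⇒ iqqiqTqiqqi ⇒ iqqiqqiqqi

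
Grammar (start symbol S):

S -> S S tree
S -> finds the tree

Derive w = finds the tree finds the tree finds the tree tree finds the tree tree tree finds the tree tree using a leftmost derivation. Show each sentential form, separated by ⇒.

S ⇒ S S tree ⇒ S S tree S tree ⇒ finds the tree S tree S tree ⇒ finds the tree S S tree tree S tree ⇒ finds the tree S S tree S tree tree S tree ⇒ finds the tree finds the tree S tree S tree tree S tree ⇒ finds the tree finds the tree finds the tree tree S tree tree S tree ⇒ finds the tree finds the tree finds the tree tree finds the tree tree tree S tree ⇒ finds the tree finds the tree finds the tree tree finds the tree tree tree finds the tree tree

S ⇒ S S tree   [S -> S S tree]
S S tree ⇒ S S tree S tree   [S -> S S tree]
S S tree S tree ⇒ finds the tree S tree S tree   [S -> finds the tree]
finds the tree S tree S tree ⇒ finds the tree S S tree tree S tree   [S -> S S tree]
finds the tree S S tree tree S tree ⇒ finds the tree S S tree S tree tree S tree   [S -> S S tree]
finds the tree S S tree S tree tree S tree ⇒ finds the tree finds the tree S tree S tree tree S tree   [S -> finds the tree]
finds the tree finds the tree S tree S tree tree S tree ⇒ finds the tree finds the tree finds the tree tree S tree tree S tree   [S -> finds the tree]
finds the tree finds the tree finds the tree tree S tree tree S tree ⇒ finds the tree finds the tree finds the tree tree finds the tree tree tree S tree   [S -> finds the tree]
finds the tree finds the tree finds the tree tree finds the tree tree tree S tree ⇒ finds the tree finds the tree finds the tree tree finds the tree tree tree finds the tree tree   [S -> finds the tree]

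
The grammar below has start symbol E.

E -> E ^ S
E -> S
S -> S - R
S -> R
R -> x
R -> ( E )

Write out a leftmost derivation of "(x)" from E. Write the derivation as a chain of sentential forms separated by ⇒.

E ⇒ S   [E -> S]
S ⇒ R   [S -> R]
R ⇒ (E)   [R -> ( E )]
(E) ⇒ (S)   [E -> S]
(S) ⇒ (R)   [S -> R]
(R) ⇒ (x)   [R -> x]

E ⇒ S ⇒ R ⇒ (E) ⇒ (S) ⇒ (R) ⇒ (x)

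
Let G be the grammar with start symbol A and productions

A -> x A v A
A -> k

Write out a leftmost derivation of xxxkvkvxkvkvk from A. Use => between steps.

A => xAvA => xxAvAvA => xxxAvAvAvA => xxxkvAvAvA => xxxkvkvAvA => xxxkvkvxAvAvA => xxxkvkvxkvAvA => xxxkvkvxkvkvA => xxxkvkvxkvkvk

A => xAvA   [A -> x A v A]
xAvA => xxAvAvA   [A -> x A v A]
xxAvAvA => xxxAvAvAvA   [A -> x A v A]
xxxAvAvAvA => xxxkvAvAvA   [A -> k]
xxxkvAvAvA => xxxkvkvAvA   [A -> k]
xxxkvkvAvA => xxxkvkvxAvAvA   [A -> x A v A]
xxxkvkvxAvAvA => xxxkvkvxkvAvA   [A -> k]
xxxkvkvxkvAvA => xxxkvkvxkvkvA   [A -> k]
xxxkvkvxkvkvA => xxxkvkvxkvkvk   [A -> k]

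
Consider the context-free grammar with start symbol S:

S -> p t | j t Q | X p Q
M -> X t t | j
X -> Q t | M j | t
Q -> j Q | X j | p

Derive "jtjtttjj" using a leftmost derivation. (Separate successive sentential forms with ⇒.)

S ⇒ jtQ ⇒ jtjQ ⇒ jtjXj ⇒ jtjMjj ⇒ jtjXttjj ⇒ jtjtttjj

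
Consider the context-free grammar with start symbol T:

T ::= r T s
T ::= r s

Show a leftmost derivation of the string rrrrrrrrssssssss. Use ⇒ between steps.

T ⇒ rTs   [T ::= r T s]
rTs ⇒ rrTss   [T ::= r T s]
rrTss ⇒ rrrTsss   [T ::= r T s]
rrrTsss ⇒ rrrrTssss   [T ::= r T s]
rrrrTssss ⇒ rrrrrTsssss   [T ::= r T s]
rrrrrTsssss ⇒ rrrrrrTssssss   [T ::= r T s]
rrrrrrTssssss ⇒ rrrrrrrTsssssss   [T ::= r T s]
rrrrrrrTsssssss ⇒ rrrrrrrrssssssss   [T ::= r s]

T ⇒ rTs ⇒ rrTss ⇒ rrrTsss ⇒ rrrrTssss ⇒ rrrrrTsssss ⇒ rrrrrrTssssss ⇒ rrrrrrrTsssssss ⇒ rrrrrrrrssssssss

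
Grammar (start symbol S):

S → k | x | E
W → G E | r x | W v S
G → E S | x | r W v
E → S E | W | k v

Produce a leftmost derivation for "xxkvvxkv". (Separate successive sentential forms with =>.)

S => E   [S → E]
E => SE   [E → S E]
SE => xE   [S → x]
xE => xSE   [E → S E]
xSE => xEE   [S → E]
xEE => xWE   [E → W]
xWE => xWvSE   [W → W v S]
xWvSE => xGEvSE   [W → G E]
xGEvSE => xxEvSE   [G → x]
xxEvSE => xxkvvSE   [E → k v]
xxkvvSE => xxkvvxE   [S → x]
xxkvvxE => xxkvvxkv   [E → k v]

S => E => SE => xE => xSE => xEE => xWE => xWvSE => xGEvSE => xxEvSE => xxkvvSE => xxkvvxE => xxkvvxkv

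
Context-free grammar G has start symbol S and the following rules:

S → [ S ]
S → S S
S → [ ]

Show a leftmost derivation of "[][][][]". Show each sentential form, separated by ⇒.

S ⇒ SS   [S → S S]
SS ⇒ SSS   [S → S S]
SSS ⇒ SSSS   [S → S S]
SSSS ⇒ []SSS   [S → [ ]]
[]SSS ⇒ [][]SS   [S → [ ]]
[][]SS ⇒ [][][]S   [S → [ ]]
[][][]S ⇒ [][][][]   [S → [ ]]

S⇒SS⇒SSS⇒SSSS⇒[]SSS⇒[][]SS⇒[][][]S⇒[][][][]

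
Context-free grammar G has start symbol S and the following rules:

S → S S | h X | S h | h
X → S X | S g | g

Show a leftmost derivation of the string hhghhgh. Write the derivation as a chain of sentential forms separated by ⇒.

S⇒SS⇒hXS⇒hSgS⇒hSSgS⇒hShSgS⇒hhXhSgS⇒hhghSgS⇒hhghhgS⇒hhghhgh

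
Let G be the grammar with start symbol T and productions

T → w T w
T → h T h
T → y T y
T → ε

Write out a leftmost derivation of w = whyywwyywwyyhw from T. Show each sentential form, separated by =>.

T => wTw => whThw => whyTyhw => whyyTyyhw => whyywTwyyhw => whyywwTwwyyhw => whyywwyTywwyyhw => whyywwyywwyyhw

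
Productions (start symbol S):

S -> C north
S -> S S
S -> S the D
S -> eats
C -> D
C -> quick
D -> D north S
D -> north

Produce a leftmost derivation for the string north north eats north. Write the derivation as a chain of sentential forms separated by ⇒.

S ⇒ C north   [S -> C north]
C north ⇒ D north   [C -> D]
D north ⇒ D north S north   [D -> D north S]
D north S north ⇒ north north S north   [D -> north]
north north S north ⇒ north north eats north   [S -> eats]

S ⇒ C north ⇒ D north ⇒ D north S north ⇒ north north S north ⇒ north north eats north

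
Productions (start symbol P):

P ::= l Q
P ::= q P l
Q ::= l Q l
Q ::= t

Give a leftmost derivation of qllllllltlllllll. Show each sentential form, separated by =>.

P=>qPl=>qlQl=>qllQll=>qlllQlll=>qllllQllll=>qlllllQlllll=>qllllllQllllll=>qlllllllQlllllll=>qllllllltlllllll

P => qPl   [P ::= q P l]
qPl => qlQl   [P ::= l Q]
qlQl => qllQll   [Q ::= l Q l]
qllQll => qlllQlll   [Q ::= l Q l]
qlllQlll => qllllQllll   [Q ::= l Q l]
qllllQllll => qlllllQlllll   [Q ::= l Q l]
qlllllQlllll => qllllllQllllll   [Q ::= l Q l]
qllllllQllllll => qlllllllQlllllll   [Q ::= l Q l]
qlllllllQlllllll => qllllllltlllllll   [Q ::= t]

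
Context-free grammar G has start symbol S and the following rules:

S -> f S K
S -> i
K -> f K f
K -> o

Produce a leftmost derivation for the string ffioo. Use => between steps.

S => fSK   [S -> f S K]
fSK => ffSKK   [S -> f S K]
ffSKK => ffiKK   [S -> i]
ffiKK => ffioK   [K -> o]
ffioK => ffioo   [K -> o]

S => fSK => ffSKK => ffiKK => ffioK => ffioo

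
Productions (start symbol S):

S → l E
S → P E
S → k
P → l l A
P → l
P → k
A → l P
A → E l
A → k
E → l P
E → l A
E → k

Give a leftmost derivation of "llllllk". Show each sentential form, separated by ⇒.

S⇒PE⇒llAE⇒llElE⇒lllAlE⇒llllPlE⇒llllllE⇒llllllk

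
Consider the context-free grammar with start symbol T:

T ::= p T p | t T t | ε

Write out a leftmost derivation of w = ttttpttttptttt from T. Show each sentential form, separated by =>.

T => tTt => ttTtt => tttTttt => ttttTtttt => ttttpTptttt => ttttptTtptttt => ttttpttTttptttt => ttttpttttptttt

T => tTt   [T ::= t T t]
tTt => ttTtt   [T ::= t T t]
ttTtt => tttTttt   [T ::= t T t]
tttTttt => ttttTtttt   [T ::= t T t]
ttttTtttt => ttttpTptttt   [T ::= p T p]
ttttpTptttt => ttttptTtptttt   [T ::= t T t]
ttttptTtptttt => ttttpttTttptttt   [T ::= t T t]
ttttpttTttptttt => ttttpttttptttt   [T ::= ε]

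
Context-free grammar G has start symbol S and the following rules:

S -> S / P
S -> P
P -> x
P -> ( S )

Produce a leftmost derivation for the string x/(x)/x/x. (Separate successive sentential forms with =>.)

S => S/P   [S -> S / P]
S/P => S/P/P   [S -> S / P]
S/P/P => S/P/P/P   [S -> S / P]
S/P/P/P => P/P/P/P   [S -> P]
P/P/P/P => x/P/P/P   [P -> x]
x/P/P/P => x/(S)/P/P   [P -> ( S )]
x/(S)/P/P => x/(P)/P/P   [S -> P]
x/(P)/P/P => x/(x)/P/P   [P -> x]
x/(x)/P/P => x/(x)/x/P   [P -> x]
x/(x)/x/P => x/(x)/x/x   [P -> x]

S => S/P => S/P/P => S/P/P/P => P/P/P/P => x/P/P/P => x/(S)/P/P => x/(P)/P/P => x/(x)/P/P => x/(x)/x/P => x/(x)/x/x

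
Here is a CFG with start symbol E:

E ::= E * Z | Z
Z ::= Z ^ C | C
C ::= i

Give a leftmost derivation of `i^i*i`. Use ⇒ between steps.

E ⇒ E*Z ⇒ Z*Z ⇒ Z^C*Z ⇒ C^C*Z ⇒ i^C*Z ⇒ i^i*Z ⇒ i^i*C ⇒ i^i*i

E ⇒ E*Z   [E ::= E * Z]
E*Z ⇒ Z*Z   [E ::= Z]
Z*Z ⇒ Z^C*Z   [Z ::= Z ^ C]
Z^C*Z ⇒ C^C*Z   [Z ::= C]
C^C*Z ⇒ i^C*Z   [C ::= i]
i^C*Z ⇒ i^i*Z   [C ::= i]
i^i*Z ⇒ i^i*C   [Z ::= C]
i^i*C ⇒ i^i*i   [C ::= i]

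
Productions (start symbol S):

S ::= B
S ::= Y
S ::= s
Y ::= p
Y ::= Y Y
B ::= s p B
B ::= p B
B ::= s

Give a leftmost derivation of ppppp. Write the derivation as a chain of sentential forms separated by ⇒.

S ⇒ Y ⇒ YY ⇒ YYY ⇒ pYY ⇒ pYYY ⇒ pYYYY ⇒ ppYYY ⇒ pppYY ⇒ ppppY ⇒ ppppp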